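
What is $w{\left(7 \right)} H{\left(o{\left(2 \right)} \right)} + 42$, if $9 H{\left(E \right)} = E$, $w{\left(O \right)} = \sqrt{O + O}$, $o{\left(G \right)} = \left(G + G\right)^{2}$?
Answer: $42 + \frac{16 \sqrt{14}}{9} \approx 48.652$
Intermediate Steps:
$o{\left(G \right)} = 4 G^{2}$ ($o{\left(G \right)} = \left(2 G\right)^{2} = 4 G^{2}$)
$w{\left(O \right)} = \sqrt{2} \sqrt{O}$ ($w{\left(O \right)} = \sqrt{2 O} = \sqrt{2} \sqrt{O}$)
$H{\left(E \right)} = \frac{E}{9}$
$w{\left(7 \right)} H{\left(o{\left(2 \right)} \right)} + 42 = \sqrt{2} \sqrt{7} \frac{4 \cdot 2^{2}}{9} + 42 = \sqrt{14} \frac{4 \cdot 4}{9} + 42 = \sqrt{14} \cdot \frac{1}{9} \cdot 16 + 42 = \sqrt{14} \cdot \frac{16}{9} + 42 = \frac{16 \sqrt{14}}{9} + 42 = 42 + \frac{16 \sqrt{14}}{9}$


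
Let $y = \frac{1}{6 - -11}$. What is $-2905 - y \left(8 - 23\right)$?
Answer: $- \frac{49370}{17} \approx -2904.1$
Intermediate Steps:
$y = \frac{1}{17}$ ($y = \frac{1}{6 + 11} = \frac{1}{17} \approx 0.058824$)
$-2905 - y \left(8 - 23\right) = -2905 - \frac{8 - 23}{17} = -2905 - \frac{1}{17} \left(-15\right) = -2905 - - \frac{15}{17} = -2905 + \frac{15}{17} = - \frac{49370}{17}$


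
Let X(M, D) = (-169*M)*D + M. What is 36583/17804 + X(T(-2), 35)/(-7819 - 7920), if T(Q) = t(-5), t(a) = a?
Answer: 49315557/280217156 ≈ 0.17599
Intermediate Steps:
T(Q) = -5
X(M, D) = M - 169*D*M (X(M, D) = -169*D*M + M = M - 169*D*M)
36583/17804 + X(T(-2), 35)/(-7819 - 7920) = 36583/17804 + (-5*(1 - 169*35))/(-7819 - 7920) = 36583*(1/17804) - 5*(1 - 5915)/(-15739) = 36583/17804 - 5*(-5914)*(-1/15739) = 36583/17804 + 29570*(-1/15739) = 36583/17804 - 29570/15739 = 49315557/280217156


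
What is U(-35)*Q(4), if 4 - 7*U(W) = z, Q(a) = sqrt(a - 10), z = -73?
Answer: 11*I*sqrt(6) ≈ 26.944*I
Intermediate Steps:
Q(a) = sqrt(-10 + a)
U(W) = 11 (U(W) = 4/7 - 1/7*(-73) = 4/7 + 73/7 = 11)
U(-35)*Q(4) = 11*sqrt(-10 + 4) = 11*sqrt(-6) = 11*(I*sqrt(6)) = 11*I*sqrt(6)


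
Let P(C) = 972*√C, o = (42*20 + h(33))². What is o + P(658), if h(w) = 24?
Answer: 746496 + 972*√658 ≈ 7.7143e+5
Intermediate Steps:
o = 746496 (o = (42*20 + 24)² = (840 + 24)² = 864² = 746496)
o + P(658) = 746496 + 972*√658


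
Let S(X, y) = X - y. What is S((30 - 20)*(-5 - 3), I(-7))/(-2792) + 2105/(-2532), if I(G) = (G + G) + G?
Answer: -1431943/1767336 ≈ -0.81023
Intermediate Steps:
I(G) = 3*G (I(G) = 2*G + G = 3*G)
S((30 - 20)*(-5 - 3), I(-7))/(-2792) + 2105/(-2532) = ((30 - 20)*(-5 - 3) - 3*(-7))/(-2792) + 2105/(-2532) = (10*(-8) - 1*(-21))*(-1/2792) + 2105*(-1/2532) = (-80 + 21)*(-1/2792) - 2105/2532 = -59*(-1/2792) - 2105/2532 = 59/2792 - 2105/2532 = -1431943/1767336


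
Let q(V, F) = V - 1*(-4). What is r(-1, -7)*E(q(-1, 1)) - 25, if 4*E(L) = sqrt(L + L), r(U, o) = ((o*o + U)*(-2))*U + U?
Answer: -25 + 95*sqrt(6)/4 ≈ 33.175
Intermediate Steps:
q(V, F) = 4 + V (q(V, F) = V + 4 = 4 + V)
r(U, o) = U + U*(-2*U - 2*o**2) (r(U, o) = ((o**2 + U)*(-2))*U + U = ((U + o**2)*(-2))*U + U = (-2*U - 2*o**2)*U + U = U*(-2*U - 2*o**2) + U = U + U*(-2*U - 2*o**2))
E(L) = sqrt(2)*sqrt(L)/4 (E(L) = sqrt(L + L)/4 = sqrt(2*L)/4 = (sqrt(2)*sqrt(L))/4 = sqrt(2)*sqrt(L)/4)
r(-1, -7)*E(q(-1, 1)) - 25 = (-(1 - 2*(-1) - 2*(-7)**2))*(sqrt(2)*sqrt(4 - 1)/4) - 25 = (-(1 + 2 - 2*49))*(sqrt(2)*sqrt(3)/4) - 25 = (-(1 + 2 - 98))*(sqrt(6)/4) - 25 = (-1*(-95))*(sqrt(6)/4) - 25 = 95*(sqrt(6)/4) - 25 = 95*sqrt(6)/4 - 25 = -25 + 95*sqrt(6)/4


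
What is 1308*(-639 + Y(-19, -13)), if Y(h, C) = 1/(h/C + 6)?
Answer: -81056760/97 ≈ -8.3564e+5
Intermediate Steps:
Y(h, C) = 1/(6 + h/C)
1308*(-639 + Y(-19, -13)) = 1308*(-639 - 13/(-19 + 6*(-13))) = 1308*(-639 - 13/(-19 - 78)) = 1308*(-639 - 13/(-97)) = 1308*(-639 - 13*(-1/97)) = 1308*(-639 + 13/97) = 1308*(-61970/97) = -81056760/97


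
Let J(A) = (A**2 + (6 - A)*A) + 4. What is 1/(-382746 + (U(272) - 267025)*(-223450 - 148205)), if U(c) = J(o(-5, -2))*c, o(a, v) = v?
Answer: 1/100049514909 ≈ 9.9950e-12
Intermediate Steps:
J(A) = 4 + A**2 + A*(6 - A) (J(A) = (A**2 + A*(6 - A)) + 4 = 4 + A**2 + A*(6 - A))
U(c) = -8*c (U(c) = (4 + 6*(-2))*c = (4 - 12)*c = -8*c)
1/(-382746 + (U(272) - 267025)*(-223450 - 148205)) = 1/(-382746 + (-8*272 - 267025)*(-223450 - 148205)) = 1/(-382746 + (-2176 - 267025)*(-371655)) = 1/(-382746 - 269201*(-371655)) = 1/(-382746 + 100049897655) = 1/100049514909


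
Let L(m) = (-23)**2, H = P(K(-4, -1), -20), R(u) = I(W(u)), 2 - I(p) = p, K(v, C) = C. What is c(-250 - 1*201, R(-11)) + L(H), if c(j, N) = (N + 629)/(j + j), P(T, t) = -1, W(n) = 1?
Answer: 238264/451 ≈ 528.30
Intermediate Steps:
I(p) = 2 - p
R(u) = 1 (R(u) = 2 - 1*1 = 2 - 1 = 1)
H = -1
L(m) = 529
c(j, N) = (629 + N)/(2*j) (c(j, N) = (629 + N)/((2*j)) = (629 + N)*(1/(2*j)) = (629 + N)/(2*j))
c(-250 - 1*201, R(-11)) + L(H) = (629 + 1)/(2*(-250 - 1*201)) + 529 = (1/2)*630/(-250 - 201) + 529 = (1/2)*630/(-451) + 529 = (1/2)*(-1/451)*630 + 529 = -315/451 + 529 = 238264/451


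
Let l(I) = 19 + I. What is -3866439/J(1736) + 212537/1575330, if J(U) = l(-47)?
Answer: 3045461650453/22054620 ≈ 1.3809e+5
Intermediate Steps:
J(U) = -28 (J(U) = 19 - 47 = -28)
-3866439/J(1736) + 212537/1575330 = -3866439/(-28) + 212537/1575330 = -3866439*(-1/28) + 212537*(1/1575330) = 3866439/28 + 212537/1575330 = 3045461650453/22054620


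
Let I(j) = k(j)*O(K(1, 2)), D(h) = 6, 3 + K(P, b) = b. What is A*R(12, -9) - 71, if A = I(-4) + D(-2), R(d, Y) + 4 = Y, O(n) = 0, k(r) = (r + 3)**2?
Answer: -149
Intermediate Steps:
k(r) = (3 + r)**2
K(P, b) = -3 + b
I(j) = 0 (I(j) = (3 + j)**2*0 = 0)
R(d, Y) = -4 + Y
A = 6 (A = 0 + 6 = 6)
A*R(12, -9) - 71 = 6*(-4 - 9) - 71 = 6*(-13) - 71 = -78 - 71 = -149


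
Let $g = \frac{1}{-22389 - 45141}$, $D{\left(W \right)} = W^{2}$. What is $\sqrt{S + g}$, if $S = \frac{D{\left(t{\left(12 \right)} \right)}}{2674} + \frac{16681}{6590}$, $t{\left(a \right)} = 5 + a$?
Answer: $\frac{\sqrt{9343715296339599963270}}{59499534990} \approx 1.6246$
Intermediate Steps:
$g = - \frac{1}{67530}$ ($g = \frac{1}{-67530} = - \frac{1}{67530} \approx -1.4808 \cdot 10^{-5}$)
$S = \frac{11627376}{4405415}$ ($S = \frac{\left(5 + 12\right)^{2}}{2674} + \frac{16681}{6590} = 17^{2} \cdot \frac{1}{2674} + 16681 \cdot \frac{1}{6590} = 289 \cdot \frac{1}{2674} + \frac{16681}{6590} = \frac{289}{2674} + \frac{16681}{6590} = \frac{11627376}{4405415} \approx 2.6393$)
$\sqrt{S + g} = \sqrt{\frac{11627376}{4405415} - \frac{1}{67530}} = \sqrt{\frac{157038459173}{59499534990}} = \frac{\sqrt{9343715296339599963270}}{59499534990}$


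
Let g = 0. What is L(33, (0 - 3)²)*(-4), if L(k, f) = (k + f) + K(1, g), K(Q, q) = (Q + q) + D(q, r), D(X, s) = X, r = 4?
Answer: -172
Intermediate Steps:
K(Q, q) = Q + 2*q (K(Q, q) = (Q + q) + q = Q + 2*q)
L(k, f) = 1 + f + k (L(k, f) = (k + f) + (1 + 2*0) = (f + k) + (1 + 0) = (f + k) + 1 = 1 + f + k)
L(33, (0 - 3)²)*(-4) = (1 + (0 - 3)² + 33)*(-4) = (1 + (-3)² + 33)*(-4) = (1 + 9 + 33)*(-4) = 43*(-4) = -172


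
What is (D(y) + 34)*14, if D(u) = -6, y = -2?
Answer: 392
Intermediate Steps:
(D(y) + 34)*14 = (-6 + 34)*14 = 28*14 = 392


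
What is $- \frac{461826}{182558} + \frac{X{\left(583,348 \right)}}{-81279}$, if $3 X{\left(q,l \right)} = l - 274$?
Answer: $- \frac{56311887827}{22257197523} \approx -2.5301$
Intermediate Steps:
$X{\left(q,l \right)} = - \frac{274}{3} + \frac{l}{3}$ ($X{\left(q,l \right)} = \frac{l - 274}{3} = \frac{-274 + l}{3} = - \frac{274}{3} + \frac{l}{3}$)
$- \frac{461826}{182558} + \frac{X{\left(583,348 \right)}}{-81279} = - \frac{461826}{182558} + \frac{- \frac{274}{3} + \frac{1}{3} \cdot 348}{-81279} = \left(-461826\right) \frac{1}{182558} + \left(- \frac{274}{3} + 116\right) \left(- \frac{1}{81279}\right) = - \frac{230913}{91279} + \frac{74}{3} \left(- \frac{1}{81279}\right) = - \frac{230913}{91279} - \frac{74}{243837} = - \frac{56311887827}{22257197523}$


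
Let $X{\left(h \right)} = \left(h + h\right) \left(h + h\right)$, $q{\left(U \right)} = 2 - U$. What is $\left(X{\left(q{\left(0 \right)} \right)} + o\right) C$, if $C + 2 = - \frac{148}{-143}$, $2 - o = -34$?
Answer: $- \frac{552}{11} \approx -50.182$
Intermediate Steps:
$o = 36$ ($o = 2 - -34 = 2 + 34 = 36$)
$C = - \frac{138}{143}$ ($C = -2 - \frac{148}{-143} = -2 - - \frac{148}{143} = -2 + \frac{148}{143} = - \frac{138}{143} \approx -0.96503$)
$X{\left(h \right)} = 4 h^{2}$ ($X{\left(h \right)} = 2 h 2 h = 4 h^{2}$)
$\left(X{\left(q{\left(0 \right)} \right)} + o\right) C = \left(4 \left(2 - 0\right)^{2} + 36\right) \left(- \frac{138}{143}\right) = \left(4 \left(2 + 0\right)^{2} + 36\right) \left(- \frac{138}{143}\right) = \left(4 \cdot 2^{2} + 36\right) \left(- \frac{138}{143}\right) = \left(4 \cdot 4 + 36\right) \left(- \frac{138}{143}\right) = \left(16 + 36\right) \left(- \frac{138}{143}\right) = 52 \left(- \frac{138}{143}\right) = - \frac{552}{11}$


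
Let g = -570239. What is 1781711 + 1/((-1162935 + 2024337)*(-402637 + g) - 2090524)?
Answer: 1493144057815478635/838039422676 ≈ 1.7817e+6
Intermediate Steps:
1781711 + 1/((-1162935 + 2024337)*(-402637 + g) - 2090524) = 1781711 + 1/((-1162935 + 2024337)*(-402637 - 570239) - 2090524) = 1781711 + 1/(861402*(-972876) - 2090524) = 1781711 + 1/(-838037332152 - 2090524) = 1781711 + 1/(-838039422676) = 1781711 - 1/838039422676 = 1493144057815478635/838039422676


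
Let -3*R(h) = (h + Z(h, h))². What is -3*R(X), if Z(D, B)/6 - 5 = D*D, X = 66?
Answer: 688117824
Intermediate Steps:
Z(D, B) = 30 + 6*D² (Z(D, B) = 30 + 6*(D*D) = 30 + 6*D²)
R(h) = -(30 + h + 6*h²)²/3 (R(h) = -(h + (30 + 6*h²))²/3 = -(30 + h + 6*h²)²/3)
-3*R(X) = -(-1)*(30 + 66 + 6*66²)² = -(-1)*(30 + 66 + 6*4356)² = -(-1)*(30 + 66 + 26136)² = -(-1)*26232² = -(-1)*688117824 = -3*(-229372608) = 688117824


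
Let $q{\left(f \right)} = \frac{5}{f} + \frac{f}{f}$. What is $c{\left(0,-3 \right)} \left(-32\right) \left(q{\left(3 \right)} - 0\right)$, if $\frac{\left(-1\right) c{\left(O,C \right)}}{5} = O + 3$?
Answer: $1280$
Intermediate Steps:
$c{\left(O,C \right)} = -15 - 5 O$ ($c{\left(O,C \right)} = - 5 \left(O + 3\right) = - 5 \left(3 + O\right) = -15 - 5 O$)
$q{\left(f \right)} = 1 + \frac{5}{f}$ ($q{\left(f \right)} = \frac{5}{f} + 1 = 1 + \frac{5}{f}$)
$c{\left(0,-3 \right)} \left(-32\right) \left(q{\left(3 \right)} - 0\right) = \left(-15 - 0\right) \left(-32\right) \left(\frac{5 + 3}{3} - 0\right) = \left(-15 + 0\right) \left(-32\right) \left(\frac{1}{3} \cdot 8 + 0\right) = \left(-15\right) \left(-32\right) \left(\frac{8}{3} + 0\right) = 480 \cdot \frac{8}{3} = 1280$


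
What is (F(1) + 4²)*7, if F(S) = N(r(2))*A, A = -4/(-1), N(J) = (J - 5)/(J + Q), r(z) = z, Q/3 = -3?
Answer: 124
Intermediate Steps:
Q = -9 (Q = 3*(-3) = -9)
N(J) = (-5 + J)/(-9 + J) (N(J) = (J - 5)/(J - 9) = (-5 + J)/(-9 + J))
A = 4 (A = -4*(-1) = 4)
F(S) = 12/7 (F(S) = ((-5 + 2)/(-9 + 2))*4 = (-3/(-7))*4 = -⅐*(-3)*4 = (3/7)*4 = 12/7)
(F(1) + 4²)*7 = (12/7 + 4²)*7 = (12/7 + 16)*7 = (124/7)*7 = 124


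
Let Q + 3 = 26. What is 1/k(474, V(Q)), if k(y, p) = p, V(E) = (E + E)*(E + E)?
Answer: 1/2116 ≈ 0.00047259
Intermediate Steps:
Q = 23 (Q = -3 + 26 = 23)
V(E) = 4*E² (V(E) = (2*E)*(2*E) = 4*E²)
1/k(474, V(Q)) = 1/(4*23²) = 1/(4*529) = 1/2116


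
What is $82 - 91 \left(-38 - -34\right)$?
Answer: $446$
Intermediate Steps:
$82 - 91 \left(-38 - -34\right) = 82 - 91 \left(-38 + 34\right) = 82 - -364 = 82 + 364 = 446$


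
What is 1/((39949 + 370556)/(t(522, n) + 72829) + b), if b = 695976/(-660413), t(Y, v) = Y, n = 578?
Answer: 48441953963/220052302989 ≈ 0.22014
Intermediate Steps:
b = -695976/660413 (b = 695976*(-1/660413) = -695976/660413 ≈ -1.0539)
1/((39949 + 370556)/(t(522, n) + 72829) + b) = 1/((39949 + 370556)/(522 + 72829) - 695976/660413) = 1/(410505/73351 - 695976/660413) = 1/(220052302989/48441953963) = 48441953963/220052302989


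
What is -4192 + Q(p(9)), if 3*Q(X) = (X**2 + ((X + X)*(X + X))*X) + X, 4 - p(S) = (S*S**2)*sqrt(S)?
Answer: -13869166406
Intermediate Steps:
p(S) = 4 - S**(7/2) (p(S) = 4 - S*S**2*sqrt(S) = 4 - S**3*sqrt(S) = 4 - S**(7/2))
Q(X) = X/3 + X**2/3 + 4*X**3/3 (Q(X) = ((X**2 + ((X + X)*(X + X))*X) + X)/3 = ((X**2 + ((2*X)*(2*X))*X) + X)/3 = ((X**2 + (4*X**2)*X) + X)/3 = ((X**2 + 4*X**3) + X)/3 = (X + X**2 + 4*X**3)/3 = X/3 + X**2/3 + 4*X**3/3)
-4192 + Q(p(9)) = -4192 + (4 - 9**(7/2))*(1 + (4 - 9**(7/2)) + 4*(4 - 9**(7/2))**2)/3 = -4192 + (4 - 1*2187)*(1 + (4 - 1*2187) + 4*(4 - 1*2187)**2)/3 = -4192 + (4 - 2187)*(1 + (4 - 2187) + 4*(4 - 2187)**2)/3 = -4192 + (1/3)*(-2183)*(1 - 2183 + 4*(-2183)**2) = -4192 + (1/3)*(-2183)*(1 - 2183 + 4*4765489) = -4192 + (1/3)*(-2183)*(1 - 2183 + 19061956) = -4192 + (1/3)*(-2183)*19059774 = -4192 - 13869162214 = -13869166406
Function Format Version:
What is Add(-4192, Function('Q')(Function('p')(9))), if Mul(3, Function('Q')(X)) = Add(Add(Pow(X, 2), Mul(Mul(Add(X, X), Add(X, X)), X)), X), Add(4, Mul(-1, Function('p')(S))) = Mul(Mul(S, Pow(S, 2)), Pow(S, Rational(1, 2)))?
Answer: -13869166406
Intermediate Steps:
Function('p')(S) = Add(4, Mul(-1, Pow(S, Rational(7, 2)))) (Function('p')(S) = Add(4, Mul(-1, Mul(Mul(S, Pow(S, 2)), Pow(S, Rational(1, 2))))) = Add(4, Mul(-1, Mul(Pow(S, 3), Pow(S, Rational(1, 2))))) = Add(4, Mul(-1, Pow(S, Rational(7, 2)))))
Function('Q')(X) = Add(Mul(Rational(1, 3), X), Mul(Rational(1, 3), Pow(X, 2)), Mul(Rational(4, 3), Pow(X, 3))) (Function('Q')(X) = Mul(Rational(1, 3), Add(Add(Pow(X, 2), Mul(Mul(Add(X, X), Add(X, X)), X)), X)) = Mul(Rational(1, 3), Add(Add(Pow(X, 2), Mul(Mul(Mul(2, X), Mul(2, X)), X)), X)) = Mul(Rational(1, 3), Add(Add(Pow(X, 2), Mul(Mul(4, Pow(X, 2)), X)), X)) = Mul(Rational(1, 3), Add(Add(Pow(X, 2), Mul(4, Pow(X, 3))), X)) = Mul(Rational(1, 3), Add(X, Pow(X, 2), Mul(4, Pow(X, 3)))) = Add(Mul(Rational(1, 3), X), Mul(Rational(1, 3), Pow(X, 2)), Mul(Rational(4, 3), Pow(X, 3))))
Add(-4192, Function('Q')(Function('p')(9))) = Add(-4192, Mul(Rational(1, 3), Add(4, Mul(-1, Pow(9, Rational(7, 2)))), Add(1, Add(4, Mul(-1, Pow(9, Rational(7, 2)))), Mul(4, Pow(Add(4, Mul(-1, Pow(9, Rational(7, 2)))), 2))))) = Add(-4192, Mul(Rational(1, 3), Add(4, Mul(-1, 2187)), Add(1, Add(4, Mul(-1, 2187)), Mul(4, Pow(Add(4, Mul(-1, 2187)), 2))))) = Add(-4192, Mul(Rational(1, 3), Add(4, -2187), Add(1, Add(4, -2187), Mul(4, Pow(Add(4, -2187), 2))))) = Add(-4192, Mul(Rational(1, 3), -2183, Add(1, -2183, Mul(4, Pow(-2183, 2))))) = Add(-4192, Mul(Rational(1, 3), -2183, Add(1, -2183, Mul(4, 4765489)))) = Add(-4192, Mul(Rational(1, 3), -2183, Add(1, -2183, 19061956))) = Add(-4192, Mul(Rational(1, 3), -2183, 19059774)) = Add(-4192, -13869162214) = -13869166406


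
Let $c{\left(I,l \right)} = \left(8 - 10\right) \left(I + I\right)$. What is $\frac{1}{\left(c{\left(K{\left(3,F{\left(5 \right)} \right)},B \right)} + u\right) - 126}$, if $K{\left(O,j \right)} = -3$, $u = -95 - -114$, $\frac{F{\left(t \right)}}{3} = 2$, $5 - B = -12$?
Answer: $- \frac{1}{95} \approx -0.010526$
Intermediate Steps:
$B = 17$ ($B = 5 - -12 = 5 + 12 = 17$)
$F{\left(t \right)} = 6$ ($F{\left(t \right)} = 3 \cdot 2 = 6$)
$u = 19$ ($u = -95 + 114 = 19$)
$c{\left(I,l \right)} = - 4 I$ ($c{\left(I,l \right)} = - 2 \cdot 2 I = - 4 I$)
$\frac{1}{\left(c{\left(K{\left(3,F{\left(5 \right)} \right)},B \right)} + u\right) - 126} = \frac{1}{\left(\left(-4\right) \left(-3\right) + 19\right) - 126} = \frac{1}{\left(12 + 19\right) - 126} = \frac{1}{31 - 126} = \frac{1}{-95} = - \frac{1}{95}$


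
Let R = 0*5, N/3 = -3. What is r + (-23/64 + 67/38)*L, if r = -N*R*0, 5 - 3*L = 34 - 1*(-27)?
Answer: -3983/152 ≈ -26.204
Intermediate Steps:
N = -9 (N = 3*(-3) = -9)
R = 0
L = -56/3 (L = 5/3 - (34 - 1*(-27))/3 = 5/3 - (34 + 27)/3 = 5/3 - ⅓*61 = 5/3 - 61/3 = -56/3 ≈ -18.667)
r = 0 (r = -(-9*0)*0 = -0*0 = -1*0 = 0)
r + (-23/64 + 67/38)*L = 0 + (-23/64 + 67/38)*(-56/3) = 0 + (1707/1216)*(-56/3) = 0 - 3983/152 = -3983/152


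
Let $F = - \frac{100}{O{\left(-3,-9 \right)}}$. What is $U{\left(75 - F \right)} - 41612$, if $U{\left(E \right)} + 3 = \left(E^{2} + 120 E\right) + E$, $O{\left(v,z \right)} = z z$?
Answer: $- \frac{174384215}{6561} \approx -26579.0$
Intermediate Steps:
$O{\left(v,z \right)} = z^{2}$
$F = - \frac{100}{81}$ ($F = - \frac{100}{\left(-9\right)^{2}} = - \frac{100}{81} \approx -1.2346$)
$U{\left(E \right)} = -3 + E^{2} + 121 E$ ($U{\left(E \right)} = -3 + \left(\left(E^{2} + 120 E\right) + E\right) = -3 + \left(E^{2} + 121 E\right) = -3 + E^{2} + 121 E$)
$U{\left(75 - F \right)} - 41612 = \left(-3 + \left(75 - - \frac{100}{81}\right)^{2} + 121 \left(75 - - \frac{100}{81}\right)\right) - 41612 = \left(-3 + \left(75 + \frac{100}{81}\right)^{2} + 121 \left(75 + \frac{100}{81}\right)\right) - 41612 = \left(-3 + \left(\frac{6175}{81}\right)^{2} + 121 \cdot \frac{6175}{81}\right) - 41612 = \left(-3 + \frac{38130625}{6561} + \frac{747175}{81}\right) - 41612 = \frac{98632117}{6561} - 41612 = - \frac{174384215}{6561}$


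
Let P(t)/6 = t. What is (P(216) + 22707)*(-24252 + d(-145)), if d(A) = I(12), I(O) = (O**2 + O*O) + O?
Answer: -574919856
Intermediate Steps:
P(t) = 6*t
I(O) = O + 2*O**2 (I(O) = (O**2 + O**2) + O = 2*O**2 + O = O + 2*O**2)
d(A) = 300 (d(A) = 12*(1 + 2*12) = 12*(1 + 24) = 12*25 = 300)
(P(216) + 22707)*(-24252 + d(-145)) = (6*216 + 22707)*(-24252 + 300) = (1296 + 22707)*(-23952) = 24003*(-23952) = -574919856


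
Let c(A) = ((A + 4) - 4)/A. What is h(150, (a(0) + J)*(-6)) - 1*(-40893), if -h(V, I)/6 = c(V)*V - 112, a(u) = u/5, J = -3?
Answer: 40665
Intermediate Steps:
a(u) = u/5 (a(u) = u*(1/5) = u/5)
c(A) = 1 (c(A) = ((4 + A) - 4)/A = A/A = 1)
h(V, I) = 672 - 6*V (h(V, I) = -6*(1*V - 112) = -6*(V - 112) = -6*(-112 + V) = 672 - 6*V)
h(150, (a(0) + J)*(-6)) - 1*(-40893) = (672 - 6*150) - 1*(-40893) = (672 - 900) + 40893 = -228 + 40893 = 40665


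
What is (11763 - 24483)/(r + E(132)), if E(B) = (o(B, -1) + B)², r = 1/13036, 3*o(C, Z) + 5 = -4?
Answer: -165817920/216932077 ≈ -0.76438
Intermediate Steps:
o(C, Z) = -3 (o(C, Z) = -5/3 + (⅓)*(-4) = -5/3 - 4/3 = -3)
r = 1/13036 ≈ 7.6711e-5
E(B) = (-3 + B)²
(11763 - 24483)/(r + E(132)) = (11763 - 24483)/(1/13036 + (-3 + 132)²) = -12720/(1/13036 + 129²) = -12720/(1/13036 + 16641) = -12720/216932077/13036 = -12720*13036/216932077 = -165817920/216932077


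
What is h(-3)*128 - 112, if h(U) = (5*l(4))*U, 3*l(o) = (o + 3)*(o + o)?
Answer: -35952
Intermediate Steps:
l(o) = 2*o*(3 + o)/3 (l(o) = ((o + 3)*(o + o))/3 = ((3 + o)*(2*o))/3 = (2*o*(3 + o))/3 = 2*o*(3 + o)/3)
h(U) = 280*U/3 (h(U) = (5*((⅔)*4*(3 + 4)))*U = (5*((⅔)*4*7))*U = (5*(56/3))*U = 280*U/3)
h(-3)*128 - 112 = ((280/3)*(-3))*128 - 112 = -280*128 - 112 = -35840 - 112 = -35952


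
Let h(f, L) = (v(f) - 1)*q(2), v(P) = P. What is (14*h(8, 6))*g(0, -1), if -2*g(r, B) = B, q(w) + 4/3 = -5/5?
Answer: -343/3 ≈ -114.33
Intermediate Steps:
q(w) = -7/3 (q(w) = -4/3 - 5/5 = -4/3 - 5*⅕ = -4/3 - 1 = -7/3)
g(r, B) = -B/2
h(f, L) = 7/3 - 7*f/3 (h(f, L) = (f - 1)*(-7/3) = (-1 + f)*(-7/3) = 7/3 - 7*f/3)
(14*h(8, 6))*g(0, -1) = (14*(7/3 - 7/3*8))*(-½*(-1)) = (14*(7/3 - 56/3))*(½) = (14*(-49/3))*(½) = -686/3*½ = -343/3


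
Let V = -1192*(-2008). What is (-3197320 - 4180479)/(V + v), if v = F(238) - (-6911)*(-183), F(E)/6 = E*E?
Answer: -670709/133517 ≈ -5.0234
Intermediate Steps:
F(E) = 6*E² (F(E) = 6*(E*E) = 6*E²)
v = -924849 (v = 6*238² - (-6911)*(-183) = 6*56644 - 1*1264713 = 339864 - 1264713 = -924849)
V = 2393536
(-3197320 - 4180479)/(V + v) = (-3197320 - 4180479)/(2393536 - 924849) = -7377799/1468687 = -7377799*1/1468687 = -670709/133517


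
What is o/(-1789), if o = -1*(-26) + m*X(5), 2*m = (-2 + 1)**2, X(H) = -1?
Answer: -51/3578 ≈ -0.014254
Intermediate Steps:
m = 1/2 (m = (-2 + 1)**2/2 = (1/2)*(-1)**2 = (1/2)*1 = 1/2 ≈ 0.50000)
o = 51/2 (o = -1*(-26) + (1/2)*(-1) = 26 - 1/2 = 51/2 ≈ 25.500)
o/(-1789) = (51/2)/(-1789) = (51/2)*(-1/1789) = -51/3578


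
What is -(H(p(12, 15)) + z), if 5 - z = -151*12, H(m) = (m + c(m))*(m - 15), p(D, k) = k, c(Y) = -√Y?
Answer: -1817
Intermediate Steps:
H(m) = (-15 + m)*(m - √m) (H(m) = (m - √m)*(m - 15) = (m - √m)*(-15 + m) = (-15 + m)*(m - √m))
z = 1817 (z = 5 - (-151)*12 = 5 - 1*(-1812) = 5 + 1812 = 1817)
-(H(p(12, 15)) + z) = -((15² - 15^(3/2) - 15*15 + 15*√15) + 1817) = -((225 - 15*√15 - 225 + 15*√15) + 1817) = -(0 + 1817) = -1*1817 = -1817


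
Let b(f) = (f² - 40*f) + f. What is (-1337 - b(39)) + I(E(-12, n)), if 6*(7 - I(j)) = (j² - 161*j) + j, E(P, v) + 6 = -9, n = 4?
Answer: -3535/2 ≈ -1767.5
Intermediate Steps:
E(P, v) = -15 (E(P, v) = -6 - 9 = -15)
b(f) = f² - 39*f
I(j) = 7 - j²/6 + 80*j/3 (I(j) = 7 - ((j² - 161*j) + j)/6 = 7 - (j² - 160*j)/6 = 7 + (-j²/6 + 80*j/3) = 7 - j²/6 + 80*j/3)
(-1337 - b(39)) + I(E(-12, n)) = (-1337 - 39*(-39 + 39)) + (7 - ⅙*(-15)² + (80/3)*(-15)) = (-1337 - 39*0) + (7 - ⅙*225 - 400) = (-1337 - 1*0) + (7 - 75/2 - 400) = (-1337 + 0) - 861/2 = -1337 - 861/2 = -3535/2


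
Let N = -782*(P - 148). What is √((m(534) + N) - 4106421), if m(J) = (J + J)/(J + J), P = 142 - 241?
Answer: I*√3913266 ≈ 1978.2*I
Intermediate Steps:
P = -99
N = 193154 (N = -782*(-99 - 148) = -782*(-247) = 193154)
m(J) = 1 (m(J) = (2*J)/((2*J)) = (2*J)*(1/(2*J)) = 1)
√((m(534) + N) - 4106421) = √((1 + 193154) - 4106421) = √(193155 - 4106421) = √(-3913266) = I*√3913266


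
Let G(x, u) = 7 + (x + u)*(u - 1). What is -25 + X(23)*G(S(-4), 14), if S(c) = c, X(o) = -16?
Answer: -2217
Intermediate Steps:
G(x, u) = 7 + (-1 + u)*(u + x) (G(x, u) = 7 + (u + x)*(-1 + u) = 7 + (-1 + u)*(u + x))
-25 + X(23)*G(S(-4), 14) = -25 - 16*(7 + 14² - 1*14 - 1*(-4) + 14*(-4)) = -25 - 16*(7 + 196 - 14 + 4 - 56) = -25 - 16*137 = -25 - 2192 = -2217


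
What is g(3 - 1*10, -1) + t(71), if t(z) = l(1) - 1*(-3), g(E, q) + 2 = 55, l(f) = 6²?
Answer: 92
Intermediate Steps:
l(f) = 36
g(E, q) = 53 (g(E, q) = -2 + 55 = 53)
t(z) = 39 (t(z) = 36 - 1*(-3) = 36 + 3 = 39)
g(3 - 1*10, -1) + t(71) = 53 + 39 = 92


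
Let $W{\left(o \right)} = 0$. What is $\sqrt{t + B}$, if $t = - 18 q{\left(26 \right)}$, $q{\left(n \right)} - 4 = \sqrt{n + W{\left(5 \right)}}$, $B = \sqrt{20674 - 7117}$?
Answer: $\sqrt{-72 + \sqrt{13557} - 18 \sqrt{26}} \approx 6.881 i$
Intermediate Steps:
$B = \sqrt{13557} \approx 116.43$
$q{\left(n \right)} = 4 + \sqrt{n}$ ($q{\left(n \right)} = 4 + \sqrt{n + 0} = 4 + \sqrt{n}$)
$t = -72 - 18 \sqrt{26}$ ($t = - 18 \left(4 + \sqrt{26}\right) = -72 - 18 \sqrt{26} \approx -163.78$)
$\sqrt{t + B} = \sqrt{\left(-72 - 18 \sqrt{26}\right) + \sqrt{13557}} = \sqrt{-72 + \sqrt{13557} - 18 \sqrt{26}}$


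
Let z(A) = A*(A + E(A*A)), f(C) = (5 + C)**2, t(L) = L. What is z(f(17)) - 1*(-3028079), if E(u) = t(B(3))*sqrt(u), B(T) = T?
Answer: 3965103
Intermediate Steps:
E(u) = 3*sqrt(u)
z(A) = A*(A + 3*sqrt(A**2)) (z(A) = A*(A + 3*sqrt(A*A)) = A*(A + 3*sqrt(A**2)))
z(f(17)) - 1*(-3028079) = (5 + 17)**2*((5 + 17)**2 + 3*sqrt(((5 + 17)**2)**2)) - 1*(-3028079) = 22**2*(22**2 + 3*sqrt((22**2)**2)) + 3028079 = 484*(484 + 3*sqrt(484**2)) + 3028079 = 484*(484 + 3*sqrt(234256)) + 3028079 = 484*(484 + 3*484) + 3028079 = 484*(484 + 1452) + 3028079 = 484*1936 + 3028079 = 937024 + 3028079 = 3965103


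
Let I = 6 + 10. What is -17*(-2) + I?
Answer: 50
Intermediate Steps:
I = 16
-17*(-2) + I = -17*(-2) + 16 = 34 + 16 = 50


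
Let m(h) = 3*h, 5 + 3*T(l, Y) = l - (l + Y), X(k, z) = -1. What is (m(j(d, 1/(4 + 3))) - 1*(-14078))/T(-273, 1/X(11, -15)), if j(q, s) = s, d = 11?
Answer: -295647/28 ≈ -10559.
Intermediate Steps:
T(l, Y) = -5/3 - Y/3 (T(l, Y) = -5/3 + (l - (l + Y))/3 = -5/3 + (l - (Y + l))/3 = -5/3 + (l + (-Y - l))/3 = -5/3 + (-Y)/3 = -5/3 - Y/3)
(m(j(d, 1/(4 + 3))) - 1*(-14078))/T(-273, 1/X(11, -15)) = (3/(4 + 3) - 1*(-14078))/(-5/3 - ⅓/(-1)) = (3/7 + 14078)/(-5/3 - ⅓*(-1)) = (3*(⅐) + 14078)/(-5/3 + ⅓) = (3/7 + 14078)/(-4/3) = (98549/7)*(-¾) = -295647/28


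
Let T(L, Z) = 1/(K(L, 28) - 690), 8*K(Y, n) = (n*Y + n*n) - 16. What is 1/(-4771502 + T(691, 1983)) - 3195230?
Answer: -55632823071706729/17411210796 ≈ -3.1952e+6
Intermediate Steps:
K(Y, n) = -2 + n**2/8 + Y*n/8 (K(Y, n) = ((n*Y + n*n) - 16)/8 = ((Y*n + n**2) - 16)/8 = ((n**2 + Y*n) - 16)/8 = (-16 + n**2 + Y*n)/8 = -2 + n**2/8 + Y*n/8)
T(L, Z) = 1/(-594 + 7*L/2) (T(L, Z) = 1/((-2 + (1/8)*28**2 + (1/8)*L*28) - 690) = 1/((-2 + (1/8)*784 + 7*L/2) - 690) = 1/((-2 + 98 + 7*L/2) - 690) = 1/((96 + 7*L/2) - 690) = 1/(-594 + 7*L/2))
1/(-4771502 + T(691, 1983)) - 3195230 = 1/(-4771502 + 2/(-1188 + 7*691)) - 3195230 = 1/(-4771502 + 2/(-1188 + 4837)) - 3195230 = 1/(-4771502 + 2/3649) - 3195230 = 1/(-17411210796/3649) - 3195230 = -3649/17411210796 - 3195230 = -55632823071706729/17411210796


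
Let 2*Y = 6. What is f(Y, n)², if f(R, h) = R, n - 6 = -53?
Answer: 9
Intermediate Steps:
Y = 3 (Y = (½)*6 = 3)
n = -47 (n = 6 - 53 = -47)
f(Y, n)² = 3² = 9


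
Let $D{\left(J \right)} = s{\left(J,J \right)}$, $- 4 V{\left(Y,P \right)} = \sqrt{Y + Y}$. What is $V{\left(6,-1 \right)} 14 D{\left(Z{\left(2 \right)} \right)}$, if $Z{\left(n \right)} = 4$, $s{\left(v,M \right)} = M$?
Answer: $- 28 \sqrt{3} \approx -48.497$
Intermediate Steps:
$V{\left(Y,P \right)} = - \frac{\sqrt{2} \sqrt{Y}}{4}$ ($V{\left(Y,P \right)} = - \frac{\sqrt{Y + Y}}{4} = - \frac{\sqrt{2 Y}}{4} = - \frac{\sqrt{2} \sqrt{Y}}{4}$)
$D{\left(J \right)} = J$
$V{\left(6,-1 \right)} 14 D{\left(Z{\left(2 \right)} \right)} = - \frac{\sqrt{2} \sqrt{6}}{4} \cdot 14 \cdot 4 = - \frac{\sqrt{3}}{2} \cdot 14 \cdot 4 = - 7 \sqrt{3} \cdot 4 = - 28 \sqrt{3}$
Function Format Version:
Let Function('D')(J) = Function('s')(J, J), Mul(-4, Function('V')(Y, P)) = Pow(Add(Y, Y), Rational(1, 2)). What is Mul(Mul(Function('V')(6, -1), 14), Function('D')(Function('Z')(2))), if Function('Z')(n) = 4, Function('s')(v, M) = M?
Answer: Mul(-28, Pow(3, Rational(1, 2))) ≈ -48.497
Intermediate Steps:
Function('V')(Y, P) = Mul(Rational(-1, 4), Pow(2, Rational(1, 2)), Pow(Y, Rational(1, 2))) (Function('V')(Y, P) = Mul(Rational(-1, 4), Pow(Add(Y, Y), Rational(1, 2))) = Mul(Rational(-1, 4), Pow(Mul(2, Y), Rational(1, 2))) = Mul(Rational(-1, 4), Mul(Pow(2, Rational(1, 2)), Pow(Y, Rational(1, 2)))) = Mul(Rational(-1, 4), Pow(2, Rational(1, 2)), Pow(Y, Rational(1, 2))))
Function('D')(J) = J
Mul(Mul(Function('V')(6, -1), 14), Function('D')(Function('Z')(2))) = Mul(Mul(Mul(Rational(-1, 4), Pow(2, Rational(1, 2)), Pow(6, Rational(1, 2))), 14), 4) = Mul(Mul(Mul(Rational(-1, 2), Pow(3, Rational(1, 2))), 14), 4) = Mul(Mul(-7, Pow(3, Rational(1, 2))), 4) = Mul(-28, Pow(3, Rational(1, 2)))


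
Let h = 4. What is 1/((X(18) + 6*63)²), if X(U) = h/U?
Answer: 81/11587216 ≈ 6.9905e-6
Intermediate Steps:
X(U) = 4/U
1/((X(18) + 6*63)²) = 1/((4/18 + 6*63)²) = 1/((4*(1/18) + 378)²) = 1/((2/9 + 378)²) = 1/((3404/9)²) = 1/(11587216/81) = 81/11587216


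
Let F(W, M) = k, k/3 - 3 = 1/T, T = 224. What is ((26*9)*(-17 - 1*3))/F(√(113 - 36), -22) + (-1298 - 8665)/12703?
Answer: -4445641419/8549119 ≈ -520.01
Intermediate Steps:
k = 2019/224 (k = 9 + 3/224 = 2019/224 ≈ 9.0134)
F(W, M) = 2019/224
((26*9)*(-17 - 1*3))/F(√(113 - 36), -22) + (-1298 - 8665)/12703 = ((26*9)*(-17 - 1*3))/(2019/224) + (-1298 - 8665)/12703 = (234*(-17 - 3))*(224/2019) - 9963*1/12703 = (234*(-20))*(224/2019) - 9963/12703 = -4680*224/2019 - 9963/12703 = -349440/673 - 9963/12703 = -4445641419/8549119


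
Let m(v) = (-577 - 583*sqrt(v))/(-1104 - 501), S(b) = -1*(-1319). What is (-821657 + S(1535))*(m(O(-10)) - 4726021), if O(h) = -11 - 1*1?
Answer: 2074159861299088/535 - 318838036*I*sqrt(3)/535 ≈ 3.8769e+12 - 1.0322e+6*I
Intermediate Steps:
O(h) = -12 (O(h) = -11 - 1 = -12)
S(b) = 1319
m(v) = 577/1605 + 583*sqrt(v)/1605 (m(v) = (-577 - 583*sqrt(v))/(-1605) = (-577 - 583*sqrt(v))*(-1/1605) = 577/1605 + 583*sqrt(v)/1605)
(-821657 + S(1535))*(m(O(-10)) - 4726021) = (-821657 + 1319)*((577/1605 + 583*sqrt(-12)/1605) - 4726021) = -820338*((577/1605 + 583*(2*I*sqrt(3))/1605) - 4726021) = -820338*((577/1605 + 1166*I*sqrt(3)/1605) - 4726021) = -820338*(-7585263128/1605 + 1166*I*sqrt(3)/1605) = 2074159861299088/535 - 318838036*I*sqrt(3)/535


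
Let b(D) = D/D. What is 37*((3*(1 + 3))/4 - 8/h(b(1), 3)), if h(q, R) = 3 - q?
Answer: -37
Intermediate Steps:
b(D) = 1
37*((3*(1 + 3))/4 - 8/h(b(1), 3)) = 37*((3*(1 + 3))/4 - 8/(3 - 1*1)) = 37*((3*4)*(¼) - 8/(3 - 1)) = 37*(12*(¼) - 8/2) = 37*(3 - 8*½) = 37*(3 - 4) = 37*(-1) = -37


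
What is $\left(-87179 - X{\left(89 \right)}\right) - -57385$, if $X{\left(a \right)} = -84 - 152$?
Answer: $-29558$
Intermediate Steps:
$X{\left(a \right)} = -236$
$\left(-87179 - X{\left(89 \right)}\right) - -57385 = \left(-87179 - -236\right) - -57385 = \left(-87179 + 236\right) + 57385 = -86943 + 57385 = -29558$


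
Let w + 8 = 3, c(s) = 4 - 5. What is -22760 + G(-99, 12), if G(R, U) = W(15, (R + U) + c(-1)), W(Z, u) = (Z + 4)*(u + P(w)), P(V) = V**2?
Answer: -23957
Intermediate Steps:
c(s) = -1
w = -5 (w = -8 + 3 = -5)
W(Z, u) = (4 + Z)*(25 + u) (W(Z, u) = (Z + 4)*(u + (-5)**2) = (4 + Z)*(u + 25) = (4 + Z)*(25 + u))
G(R, U) = 456 + 19*R + 19*U (G(R, U) = 100 + 4*((R + U) - 1) + 25*15 + 15*((R + U) - 1) = 100 + 4*(-1 + R + U) + 375 + 15*(-1 + R + U) = 100 + (-4 + 4*R + 4*U) + 375 + (-15 + 15*R + 15*U) = 456 + 19*R + 19*U)
-22760 + G(-99, 12) = -22760 + (456 + 19*(-99) + 19*12) = -22760 + (456 - 1881 + 228) = -22760 - 1197 = -23957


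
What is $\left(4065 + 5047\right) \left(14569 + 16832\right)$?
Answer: $286125912$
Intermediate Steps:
$\left(4065 + 5047\right) \left(14569 + 16832\right) = 9112 \cdot 31401 = 286125912$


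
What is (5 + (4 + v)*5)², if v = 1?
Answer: 900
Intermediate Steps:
(5 + (4 + v)*5)² = (5 + (4 + 1)*5)² = (5 + 5*5)² = (5 + 25)² = 30² = 900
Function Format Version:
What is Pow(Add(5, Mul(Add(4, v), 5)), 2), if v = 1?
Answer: 900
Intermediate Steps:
Pow(Add(5, Mul(Add(4, v), 5)), 2) = Pow(Add(5, Mul(Add(4, 1), 5)), 2) = Pow(Add(5, Mul(5, 5)), 2) = Pow(Add(5, 25), 2) = Pow(30, 2) = 900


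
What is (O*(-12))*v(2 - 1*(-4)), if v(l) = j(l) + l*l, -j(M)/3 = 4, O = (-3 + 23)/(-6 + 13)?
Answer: -5760/7 ≈ -822.86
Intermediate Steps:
O = 20/7 ≈ 2.8571
j(M) = -12 (j(M) = -3*4 = -12)
v(l) = -12 + l**2 (v(l) = -12 + l*l = -12 + l**2)
(O*(-12))*v(2 - 1*(-4)) = ((20/7)*(-12))*(-12 + (2 - 1*(-4))**2) = -240*(-12 + (2 + 4)**2)/7 = -240*(-12 + 6**2)/7 = -240*(-12 + 36)/7 = -240/7*24 = -5760/7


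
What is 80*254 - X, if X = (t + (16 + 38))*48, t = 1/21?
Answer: 124080/7 ≈ 17726.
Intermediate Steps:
t = 1/21 ≈ 0.047619
X = 18160/7 (X = (1/21 + (16 + 38))*48 = (1/21 + 54)*48 = (1135/21)*48 = 18160/7 ≈ 2594.3)
80*254 - X = 80*254 - 1*18160/7 = 20320 - 18160/7 = 124080/7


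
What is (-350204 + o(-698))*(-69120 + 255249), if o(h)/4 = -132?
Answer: -65281396428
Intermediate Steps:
o(h) = -528 (o(h) = 4*(-132) = -528)
(-350204 + o(-698))*(-69120 + 255249) = (-350204 - 528)*(-69120 + 255249) = -350732*186129 = -65281396428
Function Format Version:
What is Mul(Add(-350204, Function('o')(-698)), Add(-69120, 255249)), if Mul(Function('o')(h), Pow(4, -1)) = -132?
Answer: -65281396428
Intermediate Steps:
Function('o')(h) = -528 (Function('o')(h) = Mul(4, -132) = -528)
Mul(Add(-350204, Function('o')(-698)), Add(-69120, 255249)) = Mul(Add(-350204, -528), Add(-69120, 255249)) = Mul(-350732, 186129) = -65281396428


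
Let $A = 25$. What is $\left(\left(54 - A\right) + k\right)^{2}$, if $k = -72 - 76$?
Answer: $14161$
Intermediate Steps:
$k = -148$
$\left(\left(54 - A\right) + k\right)^{2} = \left(\left(54 - 25\right) - 148\right)^{2} = \left(29 - 148\right)^{2} = \left(-119\right)^{2} = 14161$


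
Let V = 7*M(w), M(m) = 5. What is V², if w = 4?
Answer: 1225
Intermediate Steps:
V = 35 (V = 7*5 = 35)
V² = 35² = 1225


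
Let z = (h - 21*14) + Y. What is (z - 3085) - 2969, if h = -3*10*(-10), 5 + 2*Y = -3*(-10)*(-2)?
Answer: -12161/2 ≈ -6080.5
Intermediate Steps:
Y = -65/2 (Y = -5/2 + (-3*(-10)*(-2))/2 = -5/2 + (30*(-2))/2 = -5/2 + (½)*(-60) = -5/2 - 30 = -65/2 ≈ -32.500)
h = 300 (h = -30*(-10) = 300)
z = -53/2 (z = (300 - 21*14) - 65/2 = (300 - 294) - 65/2 = 6 - 65/2 = -53/2 ≈ -26.500)
(z - 3085) - 2969 = (-53/2 - 3085) - 2969 = -6223/2 - 2969 = -12161/2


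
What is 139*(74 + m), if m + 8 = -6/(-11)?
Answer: 101748/11 ≈ 9249.8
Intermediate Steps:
m = -82/11 (m = -8 - 6/(-11) = -8 - 6*(-1/11) = -8 + 6/11 = -82/11 ≈ -7.4545)
139*(74 + m) = 139*(74 - 82/11) = 139*(732/11) = 101748/11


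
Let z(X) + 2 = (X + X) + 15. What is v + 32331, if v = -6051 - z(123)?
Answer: 26021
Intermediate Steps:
z(X) = 13 + 2*X (z(X) = -2 + ((X + X) + 15) = -2 + (2*X + 15) = -2 + (15 + 2*X) = 13 + 2*X)
v = -6310 (v = -6051 - (13 + 2*123) = -6051 - (13 + 246) = -6051 - 1*259 = -6051 - 259 = -6310)
v + 32331 = -6310 + 32331 = 26021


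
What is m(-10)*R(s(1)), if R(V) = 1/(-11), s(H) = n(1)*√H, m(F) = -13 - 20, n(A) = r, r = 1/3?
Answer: 3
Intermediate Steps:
r = ⅓ ≈ 0.33333
n(A) = ⅓
m(F) = -33
s(H) = √H/3
R(V) = -1/11
m(-10)*R(s(1)) = -33*(-1/11) = 3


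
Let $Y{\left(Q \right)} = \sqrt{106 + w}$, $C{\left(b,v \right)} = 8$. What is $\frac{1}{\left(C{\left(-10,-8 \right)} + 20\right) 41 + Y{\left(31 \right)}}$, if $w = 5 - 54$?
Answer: $\frac{1148}{1317847} - \frac{\sqrt{57}}{1317847} \approx 0.00086539$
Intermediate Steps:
$w = -49$
$Y{\left(Q \right)} = \sqrt{57}$ ($Y{\left(Q \right)} = \sqrt{106 - 49} = \sqrt{57}$)
$\frac{1}{\left(C{\left(-10,-8 \right)} + 20\right) 41 + Y{\left(31 \right)}} = \frac{1}{\left(8 + 20\right) 41 + \sqrt{57}} = \frac{1}{28 \cdot 41 + \sqrt{57}} = \frac{1}{1148 + \sqrt{57}}$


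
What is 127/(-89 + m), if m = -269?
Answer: -127/358 ≈ -0.35475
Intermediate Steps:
127/(-89 + m) = 127/(-89 - 269) = 127/(-358) = 127*(-1/358) = -127/358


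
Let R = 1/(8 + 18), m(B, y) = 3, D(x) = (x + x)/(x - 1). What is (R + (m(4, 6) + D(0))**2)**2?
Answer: 55225/676 ≈ 81.694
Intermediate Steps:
D(x) = 2*x/(-1 + x) (D(x) = (2*x)/(-1 + x) = 2*x/(-1 + x))
R = 1/26 ≈ 0.038462
(R + (m(4, 6) + D(0))**2)**2 = (1/26 + (3 + 2*0/(-1 + 0))**2)**2 = (1/26 + (3 + 2*0/(-1))**2)**2 = (1/26 + (3 + 2*0*(-1))**2)**2 = (1/26 + (3 + 0)**2)**2 = (1/26 + 3**2)**2 = (1/26 + 9)**2 = (235/26)**2 = 55225/676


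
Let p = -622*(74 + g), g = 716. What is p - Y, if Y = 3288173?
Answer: -3779553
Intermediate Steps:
p = -491380 (p = -622*(74 + 716) = -622*790 = -491380)
p - Y = -491380 - 1*3288173 = -491380 - 3288173 = -3779553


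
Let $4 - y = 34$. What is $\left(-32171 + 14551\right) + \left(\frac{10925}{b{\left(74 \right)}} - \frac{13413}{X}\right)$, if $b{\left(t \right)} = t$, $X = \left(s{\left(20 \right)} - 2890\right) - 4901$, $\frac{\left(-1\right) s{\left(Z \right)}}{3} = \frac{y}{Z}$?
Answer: $- \frac{6711067697}{384134} \approx -17471.0$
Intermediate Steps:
$y = -30$ ($y = 4 - 34 = -30$)
$s{\left(Z \right)} = \frac{90}{Z}$ ($s{\left(Z \right)} = - 3 \left(- \frac{30}{Z}\right) = \frac{90}{Z}$)
$X = - \frac{15573}{2}$ ($X = \left(\frac{90}{20} - 2890\right) - 4901 = \left(90 \cdot \frac{1}{20} - 2890\right) - 4901 = \left(\frac{9}{2} - 2890\right) - 4901 = - \frac{5771}{2} - 4901 = - \frac{15573}{2} \approx -7786.5$)
$\left(-32171 + 14551\right) + \left(\frac{10925}{b{\left(74 \right)}} - \frac{13413}{X}\right) = \left(-32171 + 14551\right) + \left(\frac{10925}{74} - \frac{13413}{- \frac{15573}{2}}\right) = -17620 + \left(10925 \cdot \frac{1}{74} - - \frac{8942}{5191}\right) = -17620 + \left(\frac{10925}{74} + \frac{8942}{5191}\right) = -17620 + \frac{57373383}{384134} = - \frac{6711067697}{384134}$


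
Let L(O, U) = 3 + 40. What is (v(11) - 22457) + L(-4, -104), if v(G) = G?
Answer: -22403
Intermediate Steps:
L(O, U) = 43
(v(11) - 22457) + L(-4, -104) = (11 - 22457) + 43 = -22446 + 43 = -22403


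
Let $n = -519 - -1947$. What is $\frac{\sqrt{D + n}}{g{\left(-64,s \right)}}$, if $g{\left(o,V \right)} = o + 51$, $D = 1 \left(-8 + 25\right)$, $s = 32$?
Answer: $- \frac{17 \sqrt{5}}{13} \approx -2.9241$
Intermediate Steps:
$n = 1428$ ($n = -519 + 1947 = 1428$)
$D = 17$ ($D = 1 \cdot 17 = 17$)
$g{\left(o,V \right)} = 51 + o$
$\frac{\sqrt{D + n}}{g{\left(-64,s \right)}} = \frac{\sqrt{17 + 1428}}{51 - 64} = \frac{\sqrt{1445}}{-13} = 17 \sqrt{5} \left(- \frac{1}{13}\right) = - \frac{17 \sqrt{5}}{13}$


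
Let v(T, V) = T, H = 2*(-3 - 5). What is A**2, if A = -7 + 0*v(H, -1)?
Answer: 49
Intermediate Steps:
H = -16 (H = 2*(-8) = -16)
A = -7 (A = -7 + 0*(-16) = -7 + 0 = -7)
A**2 = (-7)**2 = 49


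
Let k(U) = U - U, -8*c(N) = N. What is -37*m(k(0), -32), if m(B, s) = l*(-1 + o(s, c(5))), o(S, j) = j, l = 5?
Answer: 2405/8 ≈ 300.63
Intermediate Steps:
c(N) = -N/8
k(U) = 0
m(B, s) = -65/8 (m(B, s) = 5*(-1 - ⅛*5) = 5*(-1 - 5/8) = 5*(-13/8) = -65/8)
-37*m(k(0), -32) = -37*(-65/8) = 2405/8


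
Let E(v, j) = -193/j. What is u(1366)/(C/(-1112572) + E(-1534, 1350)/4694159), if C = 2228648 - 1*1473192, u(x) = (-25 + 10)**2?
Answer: -396590418021363750/1196852874939199 ≈ -331.36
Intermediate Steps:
u(x) = 225 (u(x) = (-15)**2 = 225)
C = 755456 (C = 2228648 - 1473192 = 755456)
u(1366)/(C/(-1112572) + E(-1534, 1350)/4694159) = 225/(755456/(-1112572) - 193/1350/4694159) = 225/(755456*(-1/1112572) - 193*1/1350*(1/4694159)) = 225/(-188864/278143 - 193/1350*1/4694159) = 225/(-188864/278143 - 193/6337114650) = 225/(-1196852874939199/1762624080094950) = 225*(-1762624080094950/1196852874939199) = -396590418021363750/1196852874939199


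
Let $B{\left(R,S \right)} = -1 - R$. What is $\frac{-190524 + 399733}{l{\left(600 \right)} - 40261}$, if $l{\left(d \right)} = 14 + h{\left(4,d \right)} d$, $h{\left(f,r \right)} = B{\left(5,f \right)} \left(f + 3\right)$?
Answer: $- \frac{209209}{65447} \approx -3.1966$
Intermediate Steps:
$h{\left(f,r \right)} = -18 - 6 f$ ($h{\left(f,r \right)} = \left(-1 - 5\right) \left(f + 3\right) = \left(-1 - 5\right) \left(3 + f\right) = - 6 \left(3 + f\right) = -18 - 6 f$)
$l{\left(d \right)} = 14 - 42 d$ ($l{\left(d \right)} = 14 + \left(-18 - 24\right) d = 14 - 42 d$)
$\frac{-190524 + 399733}{l{\left(600 \right)} - 40261} = \frac{-190524 + 399733}{\left(14 - 25200\right) - 40261} = \frac{209209}{\left(14 - 25200\right) - 40261} = \frac{209209}{-25186 - 40261} = \frac{209209}{-65447} = 209209 \left(- \frac{1}{65447}\right) = - \frac{209209}{65447}$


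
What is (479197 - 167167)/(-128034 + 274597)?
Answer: 312030/146563 ≈ 2.1290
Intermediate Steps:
(479197 - 167167)/(-128034 + 274597) = 312030/146563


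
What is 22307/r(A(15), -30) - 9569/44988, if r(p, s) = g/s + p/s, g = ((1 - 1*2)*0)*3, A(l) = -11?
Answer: 30106314221/494868 ≈ 60837.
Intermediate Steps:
g = 0 (g = ((1 - 2)*0)*3 = -1*0*3 = 0*3 = 0)
r(p, s) = p/s (r(p, s) = 0/s + p/s = 0 + p/s = p/s)
22307/r(A(15), -30) - 9569/44988 = 22307/((-11/(-30))) - 9569/44988 = 22307/((-11*(-1/30))) - 9569*1/44988 = 22307/(11/30) - 9569/44988 = 22307*(30/11) - 9569/44988 = 669210/11 - 9569/44988 = 30106314221/494868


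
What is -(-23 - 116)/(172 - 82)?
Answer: 139/90 ≈ 1.5444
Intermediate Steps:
-(-23 - 116)/(172 - 82) = -(-139)/90 = -1*(-139/90) = 139/90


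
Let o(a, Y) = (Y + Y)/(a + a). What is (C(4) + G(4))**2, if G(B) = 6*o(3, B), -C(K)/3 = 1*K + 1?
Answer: 49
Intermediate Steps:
o(a, Y) = Y/a (o(a, Y) = (2*Y)/((2*a)) = (2*Y)*(1/(2*a)) = Y/a)
C(K) = -3 - 3*K (C(K) = -3*(1*K + 1) = -3*(K + 1) = -3*(1 + K) = -3 - 3*K)
G(B) = 2*B (G(B) = 6*(B/3) = 2*B)
(C(4) + G(4))**2 = ((-3 - 3*4) + 2*4)**2 = ((-3 - 12) + 8)**2 = (-15 + 8)**2 = (-7)**2 = 49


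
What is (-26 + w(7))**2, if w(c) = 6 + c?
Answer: 169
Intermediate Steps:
(-26 + w(7))**2 = (-26 + (6 + 7))**2 = (-26 + 13)**2 = (-13)**2 = 169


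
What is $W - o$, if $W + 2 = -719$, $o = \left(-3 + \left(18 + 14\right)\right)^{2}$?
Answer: $-1562$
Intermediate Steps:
$o = 841$ ($o = \left(-3 + 32\right)^{2} = 29^{2} = 841$)
$W = -721$ ($W = -2 - 719 = -721$)
$W - o = -721 - 841 = -1562$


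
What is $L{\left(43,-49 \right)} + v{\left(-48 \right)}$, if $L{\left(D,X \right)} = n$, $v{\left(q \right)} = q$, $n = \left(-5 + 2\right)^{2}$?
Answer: $-39$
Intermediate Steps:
$n = 9$ ($n = \left(-3\right)^{2} = 9$)
$L{\left(D,X \right)} = 9$
$L{\left(43,-49 \right)} + v{\left(-48 \right)} = 9 - 48 = -39$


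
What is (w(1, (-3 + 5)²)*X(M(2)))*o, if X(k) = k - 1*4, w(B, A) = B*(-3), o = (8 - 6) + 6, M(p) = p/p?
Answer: 72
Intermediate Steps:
M(p) = 1
o = 8 (o = 2 + 6 = 8)
w(B, A) = -3*B
X(k) = -4 + k (X(k) = k - 4 = -4 + k)
(w(1, (-3 + 5)²)*X(M(2)))*o = ((-3*1)*(-4 + 1))*8 = -3*(-3)*8 = 9*8 = 72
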